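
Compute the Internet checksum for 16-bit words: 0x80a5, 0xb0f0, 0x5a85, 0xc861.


Sum all words (with carry folding):
+ 0x80a5 = 0x80a5
+ 0xb0f0 = 0x3196
+ 0x5a85 = 0x8c1b
+ 0xc861 = 0x547d
One's complement: ~0x547d
Checksum = 0xab82


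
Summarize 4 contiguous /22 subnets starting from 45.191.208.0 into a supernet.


Original prefix: /22
Number of subnets: 4 = 2^2
New prefix = 22 - 2 = 20
Supernet: 45.191.208.0/20


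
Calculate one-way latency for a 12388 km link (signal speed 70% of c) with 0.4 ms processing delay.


Speed = 0.7 * 3e5 km/s = 210000 km/s
Propagation delay = 12388 / 210000 = 0.059 s = 58.9905 ms
Processing delay = 0.4 ms
Total one-way latency = 59.3905 ms


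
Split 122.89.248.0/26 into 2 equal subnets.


New prefix = 26 + 1 = 27
Each subnet has 32 addresses
  122.89.248.0/27
  122.89.248.32/27
Subnets: 122.89.248.0/27, 122.89.248.32/27


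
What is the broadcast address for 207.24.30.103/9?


Network: 207.0.0.0/9
Host bits = 23
Set all host bits to 1:
Broadcast: 207.127.255.255


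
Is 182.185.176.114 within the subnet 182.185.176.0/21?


Subnet network: 182.185.176.0
Test IP AND mask: 182.185.176.0
Yes, 182.185.176.114 is in 182.185.176.0/21


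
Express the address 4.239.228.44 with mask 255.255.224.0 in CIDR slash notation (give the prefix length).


Binary: 11111111.11111111.11100000.00000000
Count leading 1s
Prefix: /19


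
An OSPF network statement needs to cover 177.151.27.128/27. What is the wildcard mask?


Subnet mask: 255.255.255.224
Wildcard = 255.255.255.255 - subnet mask
255 - 255 = 0
255 - 255 = 0
255 - 255 = 0
255 - 224 = 31
Wildcard: 0.0.0.31


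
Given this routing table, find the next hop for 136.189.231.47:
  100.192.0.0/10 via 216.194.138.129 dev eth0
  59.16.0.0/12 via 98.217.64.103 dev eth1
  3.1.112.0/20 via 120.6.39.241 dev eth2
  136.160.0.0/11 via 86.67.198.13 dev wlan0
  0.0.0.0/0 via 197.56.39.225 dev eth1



Longest prefix match for 136.189.231.47:
  /10 100.192.0.0: no
  /12 59.16.0.0: no
  /20 3.1.112.0: no
  /11 136.160.0.0: MATCH
  /0 0.0.0.0: MATCH
Selected: next-hop 86.67.198.13 via wlan0 (matched /11)


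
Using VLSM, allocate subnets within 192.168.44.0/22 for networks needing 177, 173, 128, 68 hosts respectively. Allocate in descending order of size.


177 hosts -> /24 (254 usable): 192.168.44.0/24
173 hosts -> /24 (254 usable): 192.168.45.0/24
128 hosts -> /24 (254 usable): 192.168.46.0/24
68 hosts -> /25 (126 usable): 192.168.47.0/25
Allocation: 192.168.44.0/24 (177 hosts, 254 usable); 192.168.45.0/24 (173 hosts, 254 usable); 192.168.46.0/24 (128 hosts, 254 usable); 192.168.47.0/25 (68 hosts, 126 usable)


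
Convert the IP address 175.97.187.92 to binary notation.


175 = 10101111
97 = 01100001
187 = 10111011
92 = 01011100
Binary: 10101111.01100001.10111011.01011100


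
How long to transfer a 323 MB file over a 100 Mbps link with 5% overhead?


Effective throughput = 100 * (1 - 5/100) = 95 Mbps
File size in Mb = 323 * 8 = 2584 Mb
Time = 2584 / 95
Time = 27.2 seconds


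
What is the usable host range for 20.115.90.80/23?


Network: 20.115.90.0
Broadcast: 20.115.91.255
First usable = network + 1
Last usable = broadcast - 1
Range: 20.115.90.1 to 20.115.91.254


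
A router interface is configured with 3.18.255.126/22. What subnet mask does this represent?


/22 means 22 network bits, 10 host bits
Binary: 11111111111111111111110000000000
Mask: 255.255.252.0


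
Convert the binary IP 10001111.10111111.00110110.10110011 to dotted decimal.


10001111 = 143
10111111 = 191
00110110 = 54
10110011 = 179
IP: 143.191.54.179


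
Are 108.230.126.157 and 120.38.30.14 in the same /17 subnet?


Mask: 255.255.128.0
108.230.126.157 AND mask = 108.230.0.0
120.38.30.14 AND mask = 120.38.0.0
No, different subnets (108.230.0.0 vs 120.38.0.0)


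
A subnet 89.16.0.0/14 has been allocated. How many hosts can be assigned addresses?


Host bits = 32 - 14 = 18
Total addresses = 2^18 = 262144
Usable = total - 2 (network and broadcast)
Usable hosts: 262142


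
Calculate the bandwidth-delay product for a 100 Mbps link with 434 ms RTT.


BDP = bandwidth * RTT
= 100 Mbps * 434 ms
= 100 * 1e6 * 434 / 1000 bits
= 43400000 bits
= 5425000 bytes
= 5297.8516 KB
BDP = 43400000 bits (5425000 bytes)


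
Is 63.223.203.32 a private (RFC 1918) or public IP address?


RFC 1918 private ranges:
  10.0.0.0/8 (10.0.0.0 - 10.255.255.255)
  172.16.0.0/12 (172.16.0.0 - 172.31.255.255)
  192.168.0.0/16 (192.168.0.0 - 192.168.255.255)
Public (not in any RFC 1918 range)


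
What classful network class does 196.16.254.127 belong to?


First octet: 196
Binary: 11000100
110xxxxx -> Class C (192-223)
Class C, default mask 255.255.255.0 (/24)


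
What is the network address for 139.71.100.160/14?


IP:   10001011.01000111.01100100.10100000
Mask: 11111111.11111100.00000000.00000000
AND operation:
Net:  10001011.01000100.00000000.00000000
Network: 139.68.0.0/14


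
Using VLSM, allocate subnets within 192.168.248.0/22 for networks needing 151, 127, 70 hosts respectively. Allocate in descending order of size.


151 hosts -> /24 (254 usable): 192.168.248.0/24
127 hosts -> /24 (254 usable): 192.168.249.0/24
70 hosts -> /25 (126 usable): 192.168.250.0/25
Allocation: 192.168.248.0/24 (151 hosts, 254 usable); 192.168.249.0/24 (127 hosts, 254 usable); 192.168.250.0/25 (70 hosts, 126 usable)


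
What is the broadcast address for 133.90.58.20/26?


Network: 133.90.58.0/26
Host bits = 6
Set all host bits to 1:
Broadcast: 133.90.58.63


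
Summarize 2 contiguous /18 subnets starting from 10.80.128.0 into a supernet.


Original prefix: /18
Number of subnets: 2 = 2^1
New prefix = 18 - 1 = 17
Supernet: 10.80.128.0/17


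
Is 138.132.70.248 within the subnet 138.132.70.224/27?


Subnet network: 138.132.70.224
Test IP AND mask: 138.132.70.224
Yes, 138.132.70.248 is in 138.132.70.224/27


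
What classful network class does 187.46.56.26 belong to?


First octet: 187
Binary: 10111011
10xxxxxx -> Class B (128-191)
Class B, default mask 255.255.0.0 (/16)


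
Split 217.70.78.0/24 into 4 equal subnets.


New prefix = 24 + 2 = 26
Each subnet has 64 addresses
  217.70.78.0/26
  217.70.78.64/26
  217.70.78.128/26
  217.70.78.192/26
Subnets: 217.70.78.0/26, 217.70.78.64/26, 217.70.78.128/26, 217.70.78.192/26


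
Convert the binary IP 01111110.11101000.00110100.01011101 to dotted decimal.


01111110 = 126
11101000 = 232
00110100 = 52
01011101 = 93
IP: 126.232.52.93


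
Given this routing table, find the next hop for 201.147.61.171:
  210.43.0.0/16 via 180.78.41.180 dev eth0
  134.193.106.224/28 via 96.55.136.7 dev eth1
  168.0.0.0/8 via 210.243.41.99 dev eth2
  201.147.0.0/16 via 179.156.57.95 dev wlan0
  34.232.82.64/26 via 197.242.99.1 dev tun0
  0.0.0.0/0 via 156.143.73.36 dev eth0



Longest prefix match for 201.147.61.171:
  /16 210.43.0.0: no
  /28 134.193.106.224: no
  /8 168.0.0.0: no
  /16 201.147.0.0: MATCH
  /26 34.232.82.64: no
  /0 0.0.0.0: MATCH
Selected: next-hop 179.156.57.95 via wlan0 (matched /16)


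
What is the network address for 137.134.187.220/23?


IP:   10001001.10000110.10111011.11011100
Mask: 11111111.11111111.11111110.00000000
AND operation:
Net:  10001001.10000110.10111010.00000000
Network: 137.134.186.0/23


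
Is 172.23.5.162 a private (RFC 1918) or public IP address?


RFC 1918 private ranges:
  10.0.0.0/8 (10.0.0.0 - 10.255.255.255)
  172.16.0.0/12 (172.16.0.0 - 172.31.255.255)
  192.168.0.0/16 (192.168.0.0 - 192.168.255.255)
Private (in 172.16.0.0/12)


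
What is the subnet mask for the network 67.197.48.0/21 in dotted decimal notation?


/21 means 21 network bits, 11 host bits
Binary: 11111111111111111111100000000000
Mask: 255.255.248.0


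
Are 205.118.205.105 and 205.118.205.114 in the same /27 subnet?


Mask: 255.255.255.224
205.118.205.105 AND mask = 205.118.205.96
205.118.205.114 AND mask = 205.118.205.96
Yes, same subnet (205.118.205.96)


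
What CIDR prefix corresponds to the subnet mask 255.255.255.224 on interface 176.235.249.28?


Binary: 11111111.11111111.11111111.11100000
Count leading 1s
Prefix: /27


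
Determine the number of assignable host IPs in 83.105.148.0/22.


Host bits = 32 - 22 = 10
Total addresses = 2^10 = 1024
Usable = total - 2 (network and broadcast)
Usable hosts: 1022


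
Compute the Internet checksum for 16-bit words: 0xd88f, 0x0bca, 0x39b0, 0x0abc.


Sum all words (with carry folding):
+ 0xd88f = 0xd88f
+ 0x0bca = 0xe459
+ 0x39b0 = 0x1e0a
+ 0x0abc = 0x28c6
One's complement: ~0x28c6
Checksum = 0xd739


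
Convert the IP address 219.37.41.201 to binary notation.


219 = 11011011
37 = 00100101
41 = 00101001
201 = 11001001
Binary: 11011011.00100101.00101001.11001001


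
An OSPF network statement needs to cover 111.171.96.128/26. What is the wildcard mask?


Subnet mask: 255.255.255.192
Wildcard = 255.255.255.255 - subnet mask
255 - 255 = 0
255 - 255 = 0
255 - 255 = 0
255 - 192 = 63
Wildcard: 0.0.0.63


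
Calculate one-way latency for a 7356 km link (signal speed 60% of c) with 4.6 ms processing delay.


Speed = 0.6 * 3e5 km/s = 180000 km/s
Propagation delay = 7356 / 180000 = 0.0409 s = 40.8667 ms
Processing delay = 4.6 ms
Total one-way latency = 45.4667 ms


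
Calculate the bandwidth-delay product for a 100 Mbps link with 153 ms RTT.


BDP = bandwidth * RTT
= 100 Mbps * 153 ms
= 100 * 1e6 * 153 / 1000 bits
= 15300000 bits
= 1912500 bytes
= 1867.6758 KB
BDP = 15300000 bits (1912500 bytes)


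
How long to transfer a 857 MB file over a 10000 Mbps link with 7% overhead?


Effective throughput = 10000 * (1 - 7/100) = 9300 Mbps
File size in Mb = 857 * 8 = 6856 Mb
Time = 6856 / 9300
Time = 0.7372 seconds


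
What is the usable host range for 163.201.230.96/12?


Network: 163.192.0.0
Broadcast: 163.207.255.255
First usable = network + 1
Last usable = broadcast - 1
Range: 163.192.0.1 to 163.207.255.254


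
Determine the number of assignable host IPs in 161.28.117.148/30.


Host bits = 32 - 30 = 2
Total addresses = 2^2 = 4
Usable = total - 2 (network and broadcast)
Usable hosts: 2


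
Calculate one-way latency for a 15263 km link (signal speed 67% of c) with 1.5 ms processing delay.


Speed = 0.67 * 3e5 km/s = 201000 km/s
Propagation delay = 15263 / 201000 = 0.0759 s = 75.9353 ms
Processing delay = 1.5 ms
Total one-way latency = 77.4353 ms


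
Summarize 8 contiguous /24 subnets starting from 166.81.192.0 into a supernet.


Original prefix: /24
Number of subnets: 8 = 2^3
New prefix = 24 - 3 = 21
Supernet: 166.81.192.0/21


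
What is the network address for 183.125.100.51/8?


IP:   10110111.01111101.01100100.00110011
Mask: 11111111.00000000.00000000.00000000
AND operation:
Net:  10110111.00000000.00000000.00000000
Network: 183.0.0.0/8


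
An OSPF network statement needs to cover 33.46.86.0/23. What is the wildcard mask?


Subnet mask: 255.255.254.0
Wildcard = 255.255.255.255 - subnet mask
255 - 255 = 0
255 - 255 = 0
255 - 254 = 1
255 - 0 = 255
Wildcard: 0.0.1.255


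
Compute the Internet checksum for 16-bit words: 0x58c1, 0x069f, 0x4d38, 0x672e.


Sum all words (with carry folding):
+ 0x58c1 = 0x58c1
+ 0x069f = 0x5f60
+ 0x4d38 = 0xac98
+ 0x672e = 0x13c7
One's complement: ~0x13c7
Checksum = 0xec38


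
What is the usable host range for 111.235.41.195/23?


Network: 111.235.40.0
Broadcast: 111.235.41.255
First usable = network + 1
Last usable = broadcast - 1
Range: 111.235.40.1 to 111.235.41.254


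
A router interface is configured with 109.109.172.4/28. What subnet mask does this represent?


/28 means 28 network bits, 4 host bits
Binary: 11111111111111111111111111110000
Mask: 255.255.255.240


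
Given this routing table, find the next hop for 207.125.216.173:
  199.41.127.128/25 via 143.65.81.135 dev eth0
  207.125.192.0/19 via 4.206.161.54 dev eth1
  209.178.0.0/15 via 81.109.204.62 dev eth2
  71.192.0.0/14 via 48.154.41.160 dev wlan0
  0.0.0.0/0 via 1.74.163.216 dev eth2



Longest prefix match for 207.125.216.173:
  /25 199.41.127.128: no
  /19 207.125.192.0: MATCH
  /15 209.178.0.0: no
  /14 71.192.0.0: no
  /0 0.0.0.0: MATCH
Selected: next-hop 4.206.161.54 via eth1 (matched /19)


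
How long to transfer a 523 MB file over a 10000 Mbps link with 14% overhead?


Effective throughput = 10000 * (1 - 14/100) = 8600 Mbps
File size in Mb = 523 * 8 = 4184 Mb
Time = 4184 / 8600
Time = 0.4865 seconds


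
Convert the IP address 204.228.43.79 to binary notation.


204 = 11001100
228 = 11100100
43 = 00101011
79 = 01001111
Binary: 11001100.11100100.00101011.01001111


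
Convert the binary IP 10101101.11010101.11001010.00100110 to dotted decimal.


10101101 = 173
11010101 = 213
11001010 = 202
00100110 = 38
IP: 173.213.202.38


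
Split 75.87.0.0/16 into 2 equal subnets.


New prefix = 16 + 1 = 17
Each subnet has 32768 addresses
  75.87.0.0/17
  75.87.128.0/17
Subnets: 75.87.0.0/17, 75.87.128.0/17


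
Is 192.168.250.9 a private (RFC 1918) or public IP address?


RFC 1918 private ranges:
  10.0.0.0/8 (10.0.0.0 - 10.255.255.255)
  172.16.0.0/12 (172.16.0.0 - 172.31.255.255)
  192.168.0.0/16 (192.168.0.0 - 192.168.255.255)
Private (in 192.168.0.0/16)


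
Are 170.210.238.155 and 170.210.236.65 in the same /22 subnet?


Mask: 255.255.252.0
170.210.238.155 AND mask = 170.210.236.0
170.210.236.65 AND mask = 170.210.236.0
Yes, same subnet (170.210.236.0)


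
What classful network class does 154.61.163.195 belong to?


First octet: 154
Binary: 10011010
10xxxxxx -> Class B (128-191)
Class B, default mask 255.255.0.0 (/16)


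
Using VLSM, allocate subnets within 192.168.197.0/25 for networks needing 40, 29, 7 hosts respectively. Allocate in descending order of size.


40 hosts -> /26 (62 usable): 192.168.197.0/26
29 hosts -> /27 (30 usable): 192.168.197.64/27
7 hosts -> /28 (14 usable): 192.168.197.96/28
Allocation: 192.168.197.0/26 (40 hosts, 62 usable); 192.168.197.64/27 (29 hosts, 30 usable); 192.168.197.96/28 (7 hosts, 14 usable)


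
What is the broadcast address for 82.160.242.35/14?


Network: 82.160.0.0/14
Host bits = 18
Set all host bits to 1:
Broadcast: 82.163.255.255


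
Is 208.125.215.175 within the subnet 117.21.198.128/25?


Subnet network: 117.21.198.128
Test IP AND mask: 208.125.215.128
No, 208.125.215.175 is not in 117.21.198.128/25


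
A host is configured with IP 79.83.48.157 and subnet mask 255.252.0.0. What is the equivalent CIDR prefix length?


Binary: 11111111.11111100.00000000.00000000
Count leading 1s
Prefix: /14


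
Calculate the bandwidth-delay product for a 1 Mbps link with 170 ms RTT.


BDP = bandwidth * RTT
= 1 Mbps * 170 ms
= 1 * 1e6 * 170 / 1000 bits
= 170000 bits
= 21250 bytes
= 20.752 KB
BDP = 170000 bits (21250 bytes)


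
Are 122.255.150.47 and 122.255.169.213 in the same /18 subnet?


Mask: 255.255.192.0
122.255.150.47 AND mask = 122.255.128.0
122.255.169.213 AND mask = 122.255.128.0
Yes, same subnet (122.255.128.0)


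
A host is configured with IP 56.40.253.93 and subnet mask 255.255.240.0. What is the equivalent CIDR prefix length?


Binary: 11111111.11111111.11110000.00000000
Count leading 1s
Prefix: /20


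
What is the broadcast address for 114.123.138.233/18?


Network: 114.123.128.0/18
Host bits = 14
Set all host bits to 1:
Broadcast: 114.123.191.255


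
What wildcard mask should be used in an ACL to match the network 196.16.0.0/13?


Subnet mask: 255.248.0.0
Wildcard = 255.255.255.255 - subnet mask
255 - 255 = 0
255 - 248 = 7
255 - 0 = 255
255 - 0 = 255
Wildcard: 0.7.255.255


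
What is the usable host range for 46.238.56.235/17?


Network: 46.238.0.0
Broadcast: 46.238.127.255
First usable = network + 1
Last usable = broadcast - 1
Range: 46.238.0.1 to 46.238.127.254


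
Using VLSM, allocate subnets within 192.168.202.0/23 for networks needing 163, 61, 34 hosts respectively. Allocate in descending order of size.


163 hosts -> /24 (254 usable): 192.168.202.0/24
61 hosts -> /26 (62 usable): 192.168.203.0/26
34 hosts -> /26 (62 usable): 192.168.203.64/26
Allocation: 192.168.202.0/24 (163 hosts, 254 usable); 192.168.203.0/26 (61 hosts, 62 usable); 192.168.203.64/26 (34 hosts, 62 usable)


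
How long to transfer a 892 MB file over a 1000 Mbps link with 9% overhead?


Effective throughput = 1000 * (1 - 9/100) = 910 Mbps
File size in Mb = 892 * 8 = 7136 Mb
Time = 7136 / 910
Time = 7.8418 seconds


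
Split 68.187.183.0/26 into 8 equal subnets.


New prefix = 26 + 3 = 29
Each subnet has 8 addresses
  68.187.183.0/29
  68.187.183.8/29
  68.187.183.16/29
  68.187.183.24/29
  68.187.183.32/29
  68.187.183.40/29
  68.187.183.48/29
  68.187.183.56/29
Subnets: 68.187.183.0/29, 68.187.183.8/29, 68.187.183.16/29, 68.187.183.24/29, 68.187.183.32/29, 68.187.183.40/29, 68.187.183.48/29, 68.187.183.56/29


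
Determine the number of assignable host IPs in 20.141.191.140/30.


Host bits = 32 - 30 = 2
Total addresses = 2^2 = 4
Usable = total - 2 (network and broadcast)
Usable hosts: 2


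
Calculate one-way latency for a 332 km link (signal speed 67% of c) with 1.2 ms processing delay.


Speed = 0.67 * 3e5 km/s = 201000 km/s
Propagation delay = 332 / 201000 = 0.0017 s = 1.6517 ms
Processing delay = 1.2 ms
Total one-way latency = 2.8517 ms


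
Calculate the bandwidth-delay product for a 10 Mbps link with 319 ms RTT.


BDP = bandwidth * RTT
= 10 Mbps * 319 ms
= 10 * 1e6 * 319 / 1000 bits
= 3190000 bits
= 398750 bytes
= 389.4043 KB
BDP = 3190000 bits (398750 bytes)


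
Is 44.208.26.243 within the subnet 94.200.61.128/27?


Subnet network: 94.200.61.128
Test IP AND mask: 44.208.26.224
No, 44.208.26.243 is not in 94.200.61.128/27


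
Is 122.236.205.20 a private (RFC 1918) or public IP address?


RFC 1918 private ranges:
  10.0.0.0/8 (10.0.0.0 - 10.255.255.255)
  172.16.0.0/12 (172.16.0.0 - 172.31.255.255)
  192.168.0.0/16 (192.168.0.0 - 192.168.255.255)
Public (not in any RFC 1918 range)


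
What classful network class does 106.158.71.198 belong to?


First octet: 106
Binary: 01101010
0xxxxxxx -> Class A (1-126)
Class A, default mask 255.0.0.0 (/8)


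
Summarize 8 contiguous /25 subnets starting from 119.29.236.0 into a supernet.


Original prefix: /25
Number of subnets: 8 = 2^3
New prefix = 25 - 3 = 22
Supernet: 119.29.236.0/22


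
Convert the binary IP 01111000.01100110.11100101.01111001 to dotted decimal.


01111000 = 120
01100110 = 102
11100101 = 229
01111001 = 121
IP: 120.102.229.121


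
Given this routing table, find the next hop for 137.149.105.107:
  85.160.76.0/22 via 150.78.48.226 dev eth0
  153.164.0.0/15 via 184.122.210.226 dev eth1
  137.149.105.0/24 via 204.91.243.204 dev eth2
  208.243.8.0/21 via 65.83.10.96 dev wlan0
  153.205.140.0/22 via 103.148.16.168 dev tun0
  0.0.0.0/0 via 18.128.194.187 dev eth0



Longest prefix match for 137.149.105.107:
  /22 85.160.76.0: no
  /15 153.164.0.0: no
  /24 137.149.105.0: MATCH
  /21 208.243.8.0: no
  /22 153.205.140.0: no
  /0 0.0.0.0: MATCH
Selected: next-hop 204.91.243.204 via eth2 (matched /24)


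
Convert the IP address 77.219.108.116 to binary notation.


77 = 01001101
219 = 11011011
108 = 01101100
116 = 01110100
Binary: 01001101.11011011.01101100.01110100


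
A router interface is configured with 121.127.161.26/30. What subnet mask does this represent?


/30 means 30 network bits, 2 host bits
Binary: 11111111111111111111111111111100
Mask: 255.255.255.252


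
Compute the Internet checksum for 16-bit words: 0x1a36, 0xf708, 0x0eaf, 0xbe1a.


Sum all words (with carry folding):
+ 0x1a36 = 0x1a36
+ 0xf708 = 0x113f
+ 0x0eaf = 0x1fee
+ 0xbe1a = 0xde08
One's complement: ~0xde08
Checksum = 0x21f7


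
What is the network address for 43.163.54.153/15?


IP:   00101011.10100011.00110110.10011001
Mask: 11111111.11111110.00000000.00000000
AND operation:
Net:  00101011.10100010.00000000.00000000
Network: 43.162.0.0/15


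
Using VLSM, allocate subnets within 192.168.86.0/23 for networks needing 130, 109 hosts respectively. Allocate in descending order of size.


130 hosts -> /24 (254 usable): 192.168.86.0/24
109 hosts -> /25 (126 usable): 192.168.87.0/25
Allocation: 192.168.86.0/24 (130 hosts, 254 usable); 192.168.87.0/25 (109 hosts, 126 usable)


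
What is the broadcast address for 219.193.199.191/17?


Network: 219.193.128.0/17
Host bits = 15
Set all host bits to 1:
Broadcast: 219.193.255.255


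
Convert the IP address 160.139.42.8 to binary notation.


160 = 10100000
139 = 10001011
42 = 00101010
8 = 00001000
Binary: 10100000.10001011.00101010.00001000


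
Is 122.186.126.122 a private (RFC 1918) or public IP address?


RFC 1918 private ranges:
  10.0.0.0/8 (10.0.0.0 - 10.255.255.255)
  172.16.0.0/12 (172.16.0.0 - 172.31.255.255)
  192.168.0.0/16 (192.168.0.0 - 192.168.255.255)
Public (not in any RFC 1918 range)


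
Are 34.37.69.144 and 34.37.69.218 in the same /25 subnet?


Mask: 255.255.255.128
34.37.69.144 AND mask = 34.37.69.128
34.37.69.218 AND mask = 34.37.69.128
Yes, same subnet (34.37.69.128)


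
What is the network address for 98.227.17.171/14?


IP:   01100010.11100011.00010001.10101011
Mask: 11111111.11111100.00000000.00000000
AND operation:
Net:  01100010.11100000.00000000.00000000
Network: 98.224.0.0/14


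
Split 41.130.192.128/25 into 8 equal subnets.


New prefix = 25 + 3 = 28
Each subnet has 16 addresses
  41.130.192.128/28
  41.130.192.144/28
  41.130.192.160/28
  41.130.192.176/28
  41.130.192.192/28
  41.130.192.208/28
  41.130.192.224/28
  41.130.192.240/28
Subnets: 41.130.192.128/28, 41.130.192.144/28, 41.130.192.160/28, 41.130.192.176/28, 41.130.192.192/28, 41.130.192.208/28, 41.130.192.224/28, 41.130.192.240/28


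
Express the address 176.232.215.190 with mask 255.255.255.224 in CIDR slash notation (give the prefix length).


Binary: 11111111.11111111.11111111.11100000
Count leading 1s
Prefix: /27


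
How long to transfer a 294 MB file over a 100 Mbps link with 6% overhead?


Effective throughput = 100 * (1 - 6/100) = 94 Mbps
File size in Mb = 294 * 8 = 2352 Mb
Time = 2352 / 94
Time = 25.0213 seconds


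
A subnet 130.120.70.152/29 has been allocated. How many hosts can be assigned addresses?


Host bits = 32 - 29 = 3
Total addresses = 2^3 = 8
Usable = total - 2 (network and broadcast)
Usable hosts: 6


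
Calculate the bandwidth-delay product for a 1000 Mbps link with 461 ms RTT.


BDP = bandwidth * RTT
= 1000 Mbps * 461 ms
= 1000 * 1e6 * 461 / 1000 bits
= 461000000 bits
= 57625000 bytes
= 56274.4141 KB
BDP = 461000000 bits (57625000 bytes)


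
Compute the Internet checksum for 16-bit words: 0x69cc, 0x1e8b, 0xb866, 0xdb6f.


Sum all words (with carry folding):
+ 0x69cc = 0x69cc
+ 0x1e8b = 0x8857
+ 0xb866 = 0x40be
+ 0xdb6f = 0x1c2e
One's complement: ~0x1c2e
Checksum = 0xe3d1


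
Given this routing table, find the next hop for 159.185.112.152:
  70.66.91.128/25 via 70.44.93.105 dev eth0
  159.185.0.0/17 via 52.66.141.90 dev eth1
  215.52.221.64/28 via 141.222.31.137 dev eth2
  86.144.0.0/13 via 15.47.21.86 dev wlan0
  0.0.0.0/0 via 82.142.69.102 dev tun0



Longest prefix match for 159.185.112.152:
  /25 70.66.91.128: no
  /17 159.185.0.0: MATCH
  /28 215.52.221.64: no
  /13 86.144.0.0: no
  /0 0.0.0.0: MATCH
Selected: next-hop 52.66.141.90 via eth1 (matched /17)


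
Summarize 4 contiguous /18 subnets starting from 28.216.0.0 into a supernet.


Original prefix: /18
Number of subnets: 4 = 2^2
New prefix = 18 - 2 = 16
Supernet: 28.216.0.0/16


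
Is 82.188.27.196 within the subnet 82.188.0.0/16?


Subnet network: 82.188.0.0
Test IP AND mask: 82.188.0.0
Yes, 82.188.27.196 is in 82.188.0.0/16


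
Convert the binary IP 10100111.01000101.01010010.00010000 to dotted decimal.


10100111 = 167
01000101 = 69
01010010 = 82
00010000 = 16
IP: 167.69.82.16


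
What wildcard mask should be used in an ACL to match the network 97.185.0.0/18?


Subnet mask: 255.255.192.0
Wildcard = 255.255.255.255 - subnet mask
255 - 255 = 0
255 - 255 = 0
255 - 192 = 63
255 - 0 = 255
Wildcard: 0.0.63.255


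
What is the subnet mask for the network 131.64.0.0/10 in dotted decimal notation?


/10 means 10 network bits, 22 host bits
Binary: 11111111110000000000000000000000
Mask: 255.192.0.0


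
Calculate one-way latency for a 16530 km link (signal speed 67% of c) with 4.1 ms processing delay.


Speed = 0.67 * 3e5 km/s = 201000 km/s
Propagation delay = 16530 / 201000 = 0.0822 s = 82.2388 ms
Processing delay = 4.1 ms
Total one-way latency = 86.3388 ms


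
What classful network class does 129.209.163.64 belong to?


First octet: 129
Binary: 10000001
10xxxxxx -> Class B (128-191)
Class B, default mask 255.255.0.0 (/16)


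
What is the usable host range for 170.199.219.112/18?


Network: 170.199.192.0
Broadcast: 170.199.255.255
First usable = network + 1
Last usable = broadcast - 1
Range: 170.199.192.1 to 170.199.255.254


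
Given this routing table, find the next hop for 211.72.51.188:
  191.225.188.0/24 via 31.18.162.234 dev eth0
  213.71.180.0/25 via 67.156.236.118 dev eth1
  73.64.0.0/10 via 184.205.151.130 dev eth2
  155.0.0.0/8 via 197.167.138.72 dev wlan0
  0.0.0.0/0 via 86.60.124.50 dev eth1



Longest prefix match for 211.72.51.188:
  /24 191.225.188.0: no
  /25 213.71.180.0: no
  /10 73.64.0.0: no
  /8 155.0.0.0: no
  /0 0.0.0.0: MATCH
Selected: next-hop 86.60.124.50 via eth1 (matched /0)


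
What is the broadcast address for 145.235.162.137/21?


Network: 145.235.160.0/21
Host bits = 11
Set all host bits to 1:
Broadcast: 145.235.167.255


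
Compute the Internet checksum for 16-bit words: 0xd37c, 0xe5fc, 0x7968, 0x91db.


Sum all words (with carry folding):
+ 0xd37c = 0xd37c
+ 0xe5fc = 0xb979
+ 0x7968 = 0x32e2
+ 0x91db = 0xc4bd
One's complement: ~0xc4bd
Checksum = 0x3b42


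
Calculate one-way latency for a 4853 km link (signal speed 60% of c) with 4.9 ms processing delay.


Speed = 0.6 * 3e5 km/s = 180000 km/s
Propagation delay = 4853 / 180000 = 0.027 s = 26.9611 ms
Processing delay = 4.9 ms
Total one-way latency = 31.8611 ms


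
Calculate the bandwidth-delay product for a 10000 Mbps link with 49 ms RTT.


BDP = bandwidth * RTT
= 10000 Mbps * 49 ms
= 10000 * 1e6 * 49 / 1000 bits
= 490000000 bits
= 61250000 bytes
= 59814.4531 KB
BDP = 490000000 bits (61250000 bytes)


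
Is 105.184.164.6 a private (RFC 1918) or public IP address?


RFC 1918 private ranges:
  10.0.0.0/8 (10.0.0.0 - 10.255.255.255)
  172.16.0.0/12 (172.16.0.0 - 172.31.255.255)
  192.168.0.0/16 (192.168.0.0 - 192.168.255.255)
Public (not in any RFC 1918 range)


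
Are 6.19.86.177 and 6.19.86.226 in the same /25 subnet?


Mask: 255.255.255.128
6.19.86.177 AND mask = 6.19.86.128
6.19.86.226 AND mask = 6.19.86.128
Yes, same subnet (6.19.86.128)


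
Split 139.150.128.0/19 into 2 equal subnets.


New prefix = 19 + 1 = 20
Each subnet has 4096 addresses
  139.150.128.0/20
  139.150.144.0/20
Subnets: 139.150.128.0/20, 139.150.144.0/20


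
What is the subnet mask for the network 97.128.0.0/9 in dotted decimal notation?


/9 means 9 network bits, 23 host bits
Binary: 11111111100000000000000000000000
Mask: 255.128.0.0


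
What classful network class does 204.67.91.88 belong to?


First octet: 204
Binary: 11001100
110xxxxx -> Class C (192-223)
Class C, default mask 255.255.255.0 (/24)


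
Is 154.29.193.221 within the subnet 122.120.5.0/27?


Subnet network: 122.120.5.0
Test IP AND mask: 154.29.193.192
No, 154.29.193.221 is not in 122.120.5.0/27


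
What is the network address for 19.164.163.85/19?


IP:   00010011.10100100.10100011.01010101
Mask: 11111111.11111111.11100000.00000000
AND operation:
Net:  00010011.10100100.10100000.00000000
Network: 19.164.160.0/19


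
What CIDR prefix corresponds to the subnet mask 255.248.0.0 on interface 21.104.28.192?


Binary: 11111111.11111000.00000000.00000000
Count leading 1s
Prefix: /13


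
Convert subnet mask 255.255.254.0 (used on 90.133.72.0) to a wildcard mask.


Subnet mask: 255.255.254.0
Wildcard = 255.255.255.255 - subnet mask
255 - 255 = 0
255 - 255 = 0
255 - 254 = 1
255 - 0 = 255
Wildcard: 0.0.1.255


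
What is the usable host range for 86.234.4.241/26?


Network: 86.234.4.192
Broadcast: 86.234.4.255
First usable = network + 1
Last usable = broadcast - 1
Range: 86.234.4.193 to 86.234.4.254


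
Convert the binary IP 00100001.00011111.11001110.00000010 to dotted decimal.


00100001 = 33
00011111 = 31
11001110 = 206
00000010 = 2
IP: 33.31.206.2


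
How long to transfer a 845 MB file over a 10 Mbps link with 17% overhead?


Effective throughput = 10 * (1 - 17/100) = 8.3 Mbps
File size in Mb = 845 * 8 = 6760 Mb
Time = 6760 / 8.3
Time = 814.4578 seconds


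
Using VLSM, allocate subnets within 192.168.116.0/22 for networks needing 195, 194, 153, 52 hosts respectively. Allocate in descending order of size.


195 hosts -> /24 (254 usable): 192.168.116.0/24
194 hosts -> /24 (254 usable): 192.168.117.0/24
153 hosts -> /24 (254 usable): 192.168.118.0/24
52 hosts -> /26 (62 usable): 192.168.119.0/26
Allocation: 192.168.116.0/24 (195 hosts, 254 usable); 192.168.117.0/24 (194 hosts, 254 usable); 192.168.118.0/24 (153 hosts, 254 usable); 192.168.119.0/26 (52 hosts, 62 usable)


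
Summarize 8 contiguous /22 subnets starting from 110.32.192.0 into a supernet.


Original prefix: /22
Number of subnets: 8 = 2^3
New prefix = 22 - 3 = 19
Supernet: 110.32.192.0/19


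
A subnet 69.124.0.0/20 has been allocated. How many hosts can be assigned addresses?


Host bits = 32 - 20 = 12
Total addresses = 2^12 = 4096
Usable = total - 2 (network and broadcast)
Usable hosts: 4094


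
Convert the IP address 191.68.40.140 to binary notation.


191 = 10111111
68 = 01000100
40 = 00101000
140 = 10001100
Binary: 10111111.01000100.00101000.10001100


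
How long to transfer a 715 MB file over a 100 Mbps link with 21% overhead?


Effective throughput = 100 * (1 - 21/100) = 79 Mbps
File size in Mb = 715 * 8 = 5720 Mb
Time = 5720 / 79
Time = 72.4051 seconds


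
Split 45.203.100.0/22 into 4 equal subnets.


New prefix = 22 + 2 = 24
Each subnet has 256 addresses
  45.203.100.0/24
  45.203.101.0/24
  45.203.102.0/24
  45.203.103.0/24
Subnets: 45.203.100.0/24, 45.203.101.0/24, 45.203.102.0/24, 45.203.103.0/24


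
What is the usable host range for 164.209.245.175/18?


Network: 164.209.192.0
Broadcast: 164.209.255.255
First usable = network + 1
Last usable = broadcast - 1
Range: 164.209.192.1 to 164.209.255.254


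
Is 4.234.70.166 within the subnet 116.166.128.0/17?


Subnet network: 116.166.128.0
Test IP AND mask: 4.234.0.0
No, 4.234.70.166 is not in 116.166.128.0/17


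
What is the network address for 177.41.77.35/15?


IP:   10110001.00101001.01001101.00100011
Mask: 11111111.11111110.00000000.00000000
AND operation:
Net:  10110001.00101000.00000000.00000000
Network: 177.40.0.0/15


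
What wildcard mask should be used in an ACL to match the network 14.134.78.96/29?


Subnet mask: 255.255.255.248
Wildcard = 255.255.255.255 - subnet mask
255 - 255 = 0
255 - 255 = 0
255 - 255 = 0
255 - 248 = 7
Wildcard: 0.0.0.7


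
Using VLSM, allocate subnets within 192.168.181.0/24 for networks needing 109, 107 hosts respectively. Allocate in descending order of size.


109 hosts -> /25 (126 usable): 192.168.181.0/25
107 hosts -> /25 (126 usable): 192.168.181.128/25
Allocation: 192.168.181.0/25 (109 hosts, 126 usable); 192.168.181.128/25 (107 hosts, 126 usable)


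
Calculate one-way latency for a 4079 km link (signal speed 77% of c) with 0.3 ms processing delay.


Speed = 0.77 * 3e5 km/s = 231000 km/s
Propagation delay = 4079 / 231000 = 0.0177 s = 17.658 ms
Processing delay = 0.3 ms
Total one-way latency = 17.958 ms


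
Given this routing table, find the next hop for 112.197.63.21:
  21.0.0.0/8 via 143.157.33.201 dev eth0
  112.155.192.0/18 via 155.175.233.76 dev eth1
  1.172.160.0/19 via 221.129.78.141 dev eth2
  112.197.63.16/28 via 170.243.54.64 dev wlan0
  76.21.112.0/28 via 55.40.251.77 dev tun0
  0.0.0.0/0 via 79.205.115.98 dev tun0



Longest prefix match for 112.197.63.21:
  /8 21.0.0.0: no
  /18 112.155.192.0: no
  /19 1.172.160.0: no
  /28 112.197.63.16: MATCH
  /28 76.21.112.0: no
  /0 0.0.0.0: MATCH
Selected: next-hop 170.243.54.64 via wlan0 (matched /28)


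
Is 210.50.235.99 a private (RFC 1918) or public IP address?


RFC 1918 private ranges:
  10.0.0.0/8 (10.0.0.0 - 10.255.255.255)
  172.16.0.0/12 (172.16.0.0 - 172.31.255.255)
  192.168.0.0/16 (192.168.0.0 - 192.168.255.255)
Public (not in any RFC 1918 range)


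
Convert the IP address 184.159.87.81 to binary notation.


184 = 10111000
159 = 10011111
87 = 01010111
81 = 01010001
Binary: 10111000.10011111.01010111.01010001


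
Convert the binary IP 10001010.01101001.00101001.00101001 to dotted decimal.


10001010 = 138
01101001 = 105
00101001 = 41
00101001 = 41
IP: 138.105.41.41


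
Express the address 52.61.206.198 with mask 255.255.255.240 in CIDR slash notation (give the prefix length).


Binary: 11111111.11111111.11111111.11110000
Count leading 1s
Prefix: /28


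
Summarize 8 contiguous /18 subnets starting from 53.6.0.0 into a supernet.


Original prefix: /18
Number of subnets: 8 = 2^3
New prefix = 18 - 3 = 15
Supernet: 53.6.0.0/15


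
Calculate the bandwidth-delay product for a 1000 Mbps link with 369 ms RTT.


BDP = bandwidth * RTT
= 1000 Mbps * 369 ms
= 1000 * 1e6 * 369 / 1000 bits
= 369000000 bits
= 46125000 bytes
= 45043.9453 KB
BDP = 369000000 bits (46125000 bytes)


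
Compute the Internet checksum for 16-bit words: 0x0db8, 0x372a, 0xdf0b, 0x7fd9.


Sum all words (with carry folding):
+ 0x0db8 = 0x0db8
+ 0x372a = 0x44e2
+ 0xdf0b = 0x23ee
+ 0x7fd9 = 0xa3c7
One's complement: ~0xa3c7
Checksum = 0x5c38


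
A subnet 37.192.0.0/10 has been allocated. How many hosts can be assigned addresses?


Host bits = 32 - 10 = 22
Total addresses = 2^22 = 4194304
Usable = total - 2 (network and broadcast)
Usable hosts: 4194302


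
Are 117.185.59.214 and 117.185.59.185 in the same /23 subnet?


Mask: 255.255.254.0
117.185.59.214 AND mask = 117.185.58.0
117.185.59.185 AND mask = 117.185.58.0
Yes, same subnet (117.185.58.0)


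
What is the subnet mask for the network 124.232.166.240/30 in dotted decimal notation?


/30 means 30 network bits, 2 host bits
Binary: 11111111111111111111111111111100
Mask: 255.255.255.252


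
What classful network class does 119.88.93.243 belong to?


First octet: 119
Binary: 01110111
0xxxxxxx -> Class A (1-126)
Class A, default mask 255.0.0.0 (/8)


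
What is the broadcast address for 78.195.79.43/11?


Network: 78.192.0.0/11
Host bits = 21
Set all host bits to 1:
Broadcast: 78.223.255.255


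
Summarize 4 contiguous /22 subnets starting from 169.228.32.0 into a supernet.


Original prefix: /22
Number of subnets: 4 = 2^2
New prefix = 22 - 2 = 20
Supernet: 169.228.32.0/20


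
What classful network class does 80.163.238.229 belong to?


First octet: 80
Binary: 01010000
0xxxxxxx -> Class A (1-126)
Class A, default mask 255.0.0.0 (/8)


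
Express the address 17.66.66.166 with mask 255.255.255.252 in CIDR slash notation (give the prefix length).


Binary: 11111111.11111111.11111111.11111100
Count leading 1s
Prefix: /30


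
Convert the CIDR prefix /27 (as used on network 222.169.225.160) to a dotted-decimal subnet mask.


/27 means 27 network bits, 5 host bits
Binary: 11111111111111111111111111100000
Mask: 255.255.255.224


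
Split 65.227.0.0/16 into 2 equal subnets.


New prefix = 16 + 1 = 17
Each subnet has 32768 addresses
  65.227.0.0/17
  65.227.128.0/17
Subnets: 65.227.0.0/17, 65.227.128.0/17


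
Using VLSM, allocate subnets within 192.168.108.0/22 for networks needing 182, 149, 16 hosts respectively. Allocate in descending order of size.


182 hosts -> /24 (254 usable): 192.168.108.0/24
149 hosts -> /24 (254 usable): 192.168.109.0/24
16 hosts -> /27 (30 usable): 192.168.110.0/27
Allocation: 192.168.108.0/24 (182 hosts, 254 usable); 192.168.109.0/24 (149 hosts, 254 usable); 192.168.110.0/27 (16 hosts, 30 usable)


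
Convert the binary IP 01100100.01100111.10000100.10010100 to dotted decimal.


01100100 = 100
01100111 = 103
10000100 = 132
10010100 = 148
IP: 100.103.132.148


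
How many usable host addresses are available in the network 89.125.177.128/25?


Host bits = 32 - 25 = 7
Total addresses = 2^7 = 128
Usable = total - 2 (network and broadcast)
Usable hosts: 126


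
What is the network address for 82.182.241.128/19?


IP:   01010010.10110110.11110001.10000000
Mask: 11111111.11111111.11100000.00000000
AND operation:
Net:  01010010.10110110.11100000.00000000
Network: 82.182.224.0/19


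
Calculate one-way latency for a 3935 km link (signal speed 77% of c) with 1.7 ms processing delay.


Speed = 0.77 * 3e5 km/s = 231000 km/s
Propagation delay = 3935 / 231000 = 0.017 s = 17.0346 ms
Processing delay = 1.7 ms
Total one-way latency = 18.7346 ms


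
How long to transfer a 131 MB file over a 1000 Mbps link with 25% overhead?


Effective throughput = 1000 * (1 - 25/100) = 750 Mbps
File size in Mb = 131 * 8 = 1048 Mb
Time = 1048 / 750
Time = 1.3973 seconds


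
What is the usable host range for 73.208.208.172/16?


Network: 73.208.0.0
Broadcast: 73.208.255.255
First usable = network + 1
Last usable = broadcast - 1
Range: 73.208.0.1 to 73.208.255.254


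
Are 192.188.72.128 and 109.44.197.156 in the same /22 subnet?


Mask: 255.255.252.0
192.188.72.128 AND mask = 192.188.72.0
109.44.197.156 AND mask = 109.44.196.0
No, different subnets (192.188.72.0 vs 109.44.196.0)


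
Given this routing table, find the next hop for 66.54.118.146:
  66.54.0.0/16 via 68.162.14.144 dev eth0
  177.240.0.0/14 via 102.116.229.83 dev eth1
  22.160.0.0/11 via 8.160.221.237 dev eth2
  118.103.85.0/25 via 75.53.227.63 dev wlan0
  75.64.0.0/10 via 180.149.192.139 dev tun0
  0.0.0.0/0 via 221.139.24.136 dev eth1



Longest prefix match for 66.54.118.146:
  /16 66.54.0.0: MATCH
  /14 177.240.0.0: no
  /11 22.160.0.0: no
  /25 118.103.85.0: no
  /10 75.64.0.0: no
  /0 0.0.0.0: MATCH
Selected: next-hop 68.162.14.144 via eth0 (matched /16)


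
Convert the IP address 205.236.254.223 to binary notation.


205 = 11001101
236 = 11101100
254 = 11111110
223 = 11011111
Binary: 11001101.11101100.11111110.11011111


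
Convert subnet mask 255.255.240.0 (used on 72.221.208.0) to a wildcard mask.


Subnet mask: 255.255.240.0
Wildcard = 255.255.255.255 - subnet mask
255 - 255 = 0
255 - 255 = 0
255 - 240 = 15
255 - 0 = 255
Wildcard: 0.0.15.255


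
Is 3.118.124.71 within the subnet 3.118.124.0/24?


Subnet network: 3.118.124.0
Test IP AND mask: 3.118.124.0
Yes, 3.118.124.71 is in 3.118.124.0/24


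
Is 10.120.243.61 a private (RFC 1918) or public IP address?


RFC 1918 private ranges:
  10.0.0.0/8 (10.0.0.0 - 10.255.255.255)
  172.16.0.0/12 (172.16.0.0 - 172.31.255.255)
  192.168.0.0/16 (192.168.0.0 - 192.168.255.255)
Private (in 10.0.0.0/8)


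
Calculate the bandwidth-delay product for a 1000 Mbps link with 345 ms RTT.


BDP = bandwidth * RTT
= 1000 Mbps * 345 ms
= 1000 * 1e6 * 345 / 1000 bits
= 345000000 bits
= 43125000 bytes
= 42114.2578 KB
BDP = 345000000 bits (43125000 bytes)


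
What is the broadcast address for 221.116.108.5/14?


Network: 221.116.0.0/14
Host bits = 18
Set all host bits to 1:
Broadcast: 221.119.255.255


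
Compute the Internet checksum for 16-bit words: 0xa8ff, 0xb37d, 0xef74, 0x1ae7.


Sum all words (with carry folding):
+ 0xa8ff = 0xa8ff
+ 0xb37d = 0x5c7d
+ 0xef74 = 0x4bf2
+ 0x1ae7 = 0x66d9
One's complement: ~0x66d9
Checksum = 0x9926
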